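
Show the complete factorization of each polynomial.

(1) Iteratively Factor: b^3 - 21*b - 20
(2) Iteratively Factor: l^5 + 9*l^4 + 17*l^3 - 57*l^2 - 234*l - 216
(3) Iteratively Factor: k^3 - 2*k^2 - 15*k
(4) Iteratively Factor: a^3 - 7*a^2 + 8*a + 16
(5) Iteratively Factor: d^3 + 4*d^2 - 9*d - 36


(1) = (b - 5)*(b^2 + 5*b + 4) = (b - 5)*(b + 4)*(b + 1)
(2) = (l + 2)*(l^4 + 7*l^3 + 3*l^2 - 63*l - 108) = (l + 2)*(l + 4)*(l^3 + 3*l^2 - 9*l - 27) = (l + 2)*(l + 3)*(l + 4)*(l^2 - 9) = (l - 3)*(l + 2)*(l + 3)*(l + 4)*(l + 3)
(3) = (k + 3)*(k^2 - 5*k) = k*(k + 3)*(k - 5)
(4) = (a - 4)*(a^2 - 3*a - 4) = (a - 4)^2*(a + 1)
(5) = (d + 4)*(d^2 - 9) = (d - 3)*(d + 4)*(d + 3)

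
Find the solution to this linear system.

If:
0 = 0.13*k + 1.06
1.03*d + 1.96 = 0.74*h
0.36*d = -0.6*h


Then:
d = -1.33
h = 0.80
k = -8.15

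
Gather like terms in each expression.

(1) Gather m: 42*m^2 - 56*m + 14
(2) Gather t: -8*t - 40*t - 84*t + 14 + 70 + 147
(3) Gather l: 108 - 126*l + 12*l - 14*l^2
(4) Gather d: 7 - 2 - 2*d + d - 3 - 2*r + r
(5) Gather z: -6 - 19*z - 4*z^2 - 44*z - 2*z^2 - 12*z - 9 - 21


(1) = 42*m^2 - 56*m + 14
(2) = 231 - 132*t
(3) = -14*l^2 - 114*l + 108
(4) = -d - r + 2
(5) = -6*z^2 - 75*z - 36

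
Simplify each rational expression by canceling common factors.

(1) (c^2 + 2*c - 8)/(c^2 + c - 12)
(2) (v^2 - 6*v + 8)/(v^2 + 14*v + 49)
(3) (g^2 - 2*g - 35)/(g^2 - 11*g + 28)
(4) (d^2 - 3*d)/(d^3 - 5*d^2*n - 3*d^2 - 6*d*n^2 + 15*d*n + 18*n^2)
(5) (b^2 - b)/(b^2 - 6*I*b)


(1) = (c - 2)/(c - 3)
(2) = (v^2 - 6*v + 8)/(v^2 + 14*v + 49)
(3) = (g + 5)/(g - 4)
(4) = d/(d^2 - 5*d*n - 6*n^2)
(5) = (b - 1)/(b - 6*I)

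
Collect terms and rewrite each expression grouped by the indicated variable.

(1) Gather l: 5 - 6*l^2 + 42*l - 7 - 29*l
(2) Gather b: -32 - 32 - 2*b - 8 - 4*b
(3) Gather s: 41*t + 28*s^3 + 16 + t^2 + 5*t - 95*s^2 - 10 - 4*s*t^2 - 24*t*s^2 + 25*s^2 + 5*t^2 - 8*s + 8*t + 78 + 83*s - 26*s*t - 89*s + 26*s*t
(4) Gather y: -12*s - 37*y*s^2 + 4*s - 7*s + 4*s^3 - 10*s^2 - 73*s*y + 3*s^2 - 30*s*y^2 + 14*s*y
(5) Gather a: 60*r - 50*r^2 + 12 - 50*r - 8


(1) = -6*l^2 + 13*l - 2
(2) = -6*b - 72
(3) = 28*s^3 + s^2*(-24*t - 70) + s*(-4*t^2 - 14) + 6*t^2 + 54*t + 84
(4) = 4*s^3 - 7*s^2 - 30*s*y^2 - 15*s + y*(-37*s^2 - 59*s)
(5) = -50*r^2 + 10*r + 4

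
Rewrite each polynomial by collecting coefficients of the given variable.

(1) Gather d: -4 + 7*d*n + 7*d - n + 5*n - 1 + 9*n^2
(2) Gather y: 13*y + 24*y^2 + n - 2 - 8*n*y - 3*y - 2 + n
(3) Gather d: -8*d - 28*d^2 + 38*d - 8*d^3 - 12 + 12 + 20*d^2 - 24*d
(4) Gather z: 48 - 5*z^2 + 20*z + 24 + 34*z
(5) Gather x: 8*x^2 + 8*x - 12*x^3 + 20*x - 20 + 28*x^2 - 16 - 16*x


(1) = d*(7*n + 7) + 9*n^2 + 4*n - 5
(2) = 2*n + 24*y^2 + y*(10 - 8*n) - 4
(3) = -8*d^3 - 8*d^2 + 6*d
(4) = -5*z^2 + 54*z + 72
(5) = -12*x^3 + 36*x^2 + 12*x - 36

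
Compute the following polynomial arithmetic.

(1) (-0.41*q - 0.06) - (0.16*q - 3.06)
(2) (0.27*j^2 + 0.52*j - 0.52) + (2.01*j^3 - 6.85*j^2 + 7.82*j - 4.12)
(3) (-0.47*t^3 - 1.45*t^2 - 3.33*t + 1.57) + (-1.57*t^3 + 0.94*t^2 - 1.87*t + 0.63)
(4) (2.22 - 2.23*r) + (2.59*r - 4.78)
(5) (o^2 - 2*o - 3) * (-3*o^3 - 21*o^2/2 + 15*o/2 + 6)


(1) = 3.0 - 0.57*q
(2) = 2.01*j^3 - 6.58*j^2 + 8.34*j - 4.64
(3) = -2.04*t^3 - 0.51*t^2 - 5.2*t + 2.2
(4) = 0.36*r - 2.56
(5) = -3*o^5 - 9*o^4/2 + 75*o^3/2 + 45*o^2/2 - 69*o/2 - 18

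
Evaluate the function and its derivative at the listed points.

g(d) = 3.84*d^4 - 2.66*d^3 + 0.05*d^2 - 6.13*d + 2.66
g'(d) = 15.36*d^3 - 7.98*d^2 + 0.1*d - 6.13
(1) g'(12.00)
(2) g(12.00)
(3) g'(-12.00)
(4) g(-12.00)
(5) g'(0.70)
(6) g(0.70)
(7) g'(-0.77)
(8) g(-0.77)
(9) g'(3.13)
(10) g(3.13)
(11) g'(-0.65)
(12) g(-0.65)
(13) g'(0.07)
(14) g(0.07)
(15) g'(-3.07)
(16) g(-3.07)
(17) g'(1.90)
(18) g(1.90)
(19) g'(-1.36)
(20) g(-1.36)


(1) = 25388.03
(2) = 74966.06
(3) = -27698.53
(4) = 84306.14
(5) = -4.70
(6) = -1.60
(7) = -17.95
(8) = 9.97
(9) = 387.01
(10) = 270.96
(11) = -13.78
(12) = 8.08
(13) = -6.16
(14) = 2.23
(15) = -526.08
(16) = 440.02
(17) = 70.61
(18) = 22.99
(19) = -59.66
(20) = 30.92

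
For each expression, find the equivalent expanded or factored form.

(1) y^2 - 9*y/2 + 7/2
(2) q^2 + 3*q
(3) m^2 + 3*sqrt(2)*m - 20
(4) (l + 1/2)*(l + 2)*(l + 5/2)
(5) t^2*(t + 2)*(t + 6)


(1) = (y - 7/2)*(y - 1)
(2) = q*(q + 3)
(3) = (m - 2*sqrt(2))*(m + 5*sqrt(2))
(4) = l^3 + 5*l^2 + 29*l/4 + 5/2
(5) = t^4 + 8*t^3 + 12*t^2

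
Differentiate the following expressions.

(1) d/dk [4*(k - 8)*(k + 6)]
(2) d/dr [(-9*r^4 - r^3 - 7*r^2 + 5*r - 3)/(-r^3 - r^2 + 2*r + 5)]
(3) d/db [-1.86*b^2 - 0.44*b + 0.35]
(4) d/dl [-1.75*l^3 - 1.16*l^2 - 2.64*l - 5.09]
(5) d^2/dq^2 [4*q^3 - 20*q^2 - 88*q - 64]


(1) = 8*k - 8
(2) = (9*r^6 + 18*r^5 - 60*r^4 - 174*r^3 - 33*r^2 - 76*r + 31)/(r^6 + 2*r^5 - 3*r^4 - 14*r^3 - 6*r^2 + 20*r + 25)
(3) = -3.72*b - 0.44
(4) = -5.25*l^2 - 2.32*l - 2.64
(5) = 24*q - 40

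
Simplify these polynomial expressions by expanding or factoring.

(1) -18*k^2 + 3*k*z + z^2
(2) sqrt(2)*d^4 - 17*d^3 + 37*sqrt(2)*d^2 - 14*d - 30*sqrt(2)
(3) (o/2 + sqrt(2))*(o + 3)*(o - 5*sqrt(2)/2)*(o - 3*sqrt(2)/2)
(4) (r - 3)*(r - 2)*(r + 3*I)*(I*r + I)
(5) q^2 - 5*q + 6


(1) = (-3*k + z)*(6*k + z)
(2) = (d - 5*sqrt(2))*(d - 3*sqrt(2))*(d - sqrt(2))*(sqrt(2)*d + 1)
(3) = o^4/2 - sqrt(2)*o^3 + 3*o^3/2 - 17*o^2/4 - 3*sqrt(2)*o^2 - 51*o/4 + 15*sqrt(2)*o/2 + 45*sqrt(2)/2
(4) = I*r^4 - 3*r^3 - 4*I*r^3 + 12*r^2 + I*r^2 - 3*r + 6*I*r - 18
(5) = (q - 3)*(q - 2)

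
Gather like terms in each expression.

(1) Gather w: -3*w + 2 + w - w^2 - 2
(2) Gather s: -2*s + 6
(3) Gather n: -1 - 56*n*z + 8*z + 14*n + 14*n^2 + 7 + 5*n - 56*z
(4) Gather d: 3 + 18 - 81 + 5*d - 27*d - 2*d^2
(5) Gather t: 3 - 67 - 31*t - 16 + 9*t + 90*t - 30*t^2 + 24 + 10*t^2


(1) = -w^2 - 2*w
(2) = 6 - 2*s
(3) = 14*n^2 + n*(19 - 56*z) - 48*z + 6
(4) = -2*d^2 - 22*d - 60
(5) = -20*t^2 + 68*t - 56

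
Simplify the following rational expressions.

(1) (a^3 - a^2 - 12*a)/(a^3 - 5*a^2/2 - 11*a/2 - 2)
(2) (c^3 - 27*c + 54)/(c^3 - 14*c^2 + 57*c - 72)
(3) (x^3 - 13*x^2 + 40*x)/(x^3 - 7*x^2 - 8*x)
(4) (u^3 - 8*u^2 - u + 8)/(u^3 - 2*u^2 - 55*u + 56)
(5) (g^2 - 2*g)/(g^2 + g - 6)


(1) = (2*a^2 + 6*a)/(2*a^2 + 3*a + 1)
(2) = (c + 6)/(c - 8)
(3) = (x - 5)/(x + 1)
(4) = (u + 1)/(u + 7)
(5) = g/(g + 3)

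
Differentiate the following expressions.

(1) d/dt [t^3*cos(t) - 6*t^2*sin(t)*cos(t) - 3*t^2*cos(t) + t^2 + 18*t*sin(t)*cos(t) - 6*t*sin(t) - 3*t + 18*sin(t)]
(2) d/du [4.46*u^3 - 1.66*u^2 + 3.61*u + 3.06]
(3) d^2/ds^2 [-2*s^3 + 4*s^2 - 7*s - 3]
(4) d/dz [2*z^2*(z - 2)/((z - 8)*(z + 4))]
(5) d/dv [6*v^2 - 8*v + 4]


(1) = -t^3*sin(t) + 3*sqrt(2)*t^2*sin(t + pi/4) - 6*t^2*cos(2*t) - 6*t*sin(2*t) - 12*t*cos(t) + 18*t*cos(2*t) + 2*t - 6*sin(t) + 9*sin(2*t) + 18*cos(t) - 3
(2) = 13.38*u^2 - 3.32*u + 3.61
(3) = 8 - 12*s
(4) = 2*z*(z^3 - 8*z^2 - 88*z + 128)/(z^4 - 8*z^3 - 48*z^2 + 256*z + 1024)
(5) = 12*v - 8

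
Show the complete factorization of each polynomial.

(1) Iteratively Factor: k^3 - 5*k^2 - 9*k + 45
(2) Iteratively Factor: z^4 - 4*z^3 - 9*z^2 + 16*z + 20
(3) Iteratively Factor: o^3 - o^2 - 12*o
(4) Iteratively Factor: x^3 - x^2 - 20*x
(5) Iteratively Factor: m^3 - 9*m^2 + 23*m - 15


(1) = (k - 5)*(k^2 - 9) = (k - 5)*(k + 3)*(k - 3)
(2) = (z + 2)*(z^3 - 6*z^2 + 3*z + 10) = (z - 5)*(z + 2)*(z^2 - z - 2) = (z - 5)*(z - 2)*(z + 2)*(z + 1)
(3) = (o + 3)*(o^2 - 4*o) = (o - 4)*(o + 3)*(o)
(4) = (x + 4)*(x^2 - 5*x) = x*(x + 4)*(x - 5)
(5) = (m - 5)*(m^2 - 4*m + 3) = (m - 5)*(m - 3)*(m - 1)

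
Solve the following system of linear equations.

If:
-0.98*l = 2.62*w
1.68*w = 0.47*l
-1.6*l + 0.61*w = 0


Then:
l = 0.00
w = 0.00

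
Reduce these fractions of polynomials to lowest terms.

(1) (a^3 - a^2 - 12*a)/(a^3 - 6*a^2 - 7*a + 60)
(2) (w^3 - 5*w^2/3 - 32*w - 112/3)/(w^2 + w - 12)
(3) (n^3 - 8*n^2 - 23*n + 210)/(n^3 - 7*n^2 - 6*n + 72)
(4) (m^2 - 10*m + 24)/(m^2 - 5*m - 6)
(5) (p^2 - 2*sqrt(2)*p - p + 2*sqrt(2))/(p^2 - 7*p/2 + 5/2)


(1) = a/(a - 5)
(2) = (3*w^2 - 17*w - 28)/(3*w - 9)
(3) = (n^2 - 2*n - 35)/(n^2 - n - 12)
(4) = (m - 4)/(m + 1)
(5) = (2*p - 4*sqrt(2))/(2*p - 5)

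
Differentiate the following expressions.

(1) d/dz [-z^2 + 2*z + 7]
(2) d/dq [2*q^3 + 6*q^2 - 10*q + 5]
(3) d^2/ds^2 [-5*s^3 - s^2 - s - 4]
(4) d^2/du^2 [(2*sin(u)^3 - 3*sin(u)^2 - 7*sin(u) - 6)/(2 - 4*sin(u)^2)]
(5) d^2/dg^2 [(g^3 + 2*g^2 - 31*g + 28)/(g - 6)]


(1) = 2 - 2*z
(2) = 6*q^2 + 12*q - 10
(3) = -30*s - 2
(4) = (8*sin(u)^7 - 36*sin(u)^5 - 120*sin(u)^4 - 18*sin(u)^3 + 120*sin(u)^2 + 65*sin(u) + 30)/(2*(2*sin(u)^2 - 1)^3)
(5) = 2*(g^3 - 18*g^2 + 108*g - 86)/(g^3 - 18*g^2 + 108*g - 216)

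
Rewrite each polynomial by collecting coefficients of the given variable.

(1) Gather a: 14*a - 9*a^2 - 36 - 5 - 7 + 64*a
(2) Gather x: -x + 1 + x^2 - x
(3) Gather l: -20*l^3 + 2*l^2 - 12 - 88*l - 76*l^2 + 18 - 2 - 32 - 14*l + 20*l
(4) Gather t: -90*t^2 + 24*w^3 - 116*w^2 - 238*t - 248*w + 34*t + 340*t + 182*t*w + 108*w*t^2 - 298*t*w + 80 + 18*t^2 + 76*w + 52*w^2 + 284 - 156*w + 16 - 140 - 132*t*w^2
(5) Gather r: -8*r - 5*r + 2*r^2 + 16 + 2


(1) = -9*a^2 + 78*a - 48
(2) = x^2 - 2*x + 1
(3) = -20*l^3 - 74*l^2 - 82*l - 28
(4) = t^2*(108*w - 72) + t*(-132*w^2 - 116*w + 136) + 24*w^3 - 64*w^2 - 328*w + 240
(5) = 2*r^2 - 13*r + 18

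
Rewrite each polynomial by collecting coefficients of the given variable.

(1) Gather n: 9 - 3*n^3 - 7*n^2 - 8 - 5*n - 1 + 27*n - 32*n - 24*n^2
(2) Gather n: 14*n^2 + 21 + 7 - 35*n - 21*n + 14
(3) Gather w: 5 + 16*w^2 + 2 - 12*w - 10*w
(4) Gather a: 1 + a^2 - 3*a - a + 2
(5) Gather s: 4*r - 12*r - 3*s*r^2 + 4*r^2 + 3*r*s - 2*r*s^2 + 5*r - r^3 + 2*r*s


(1) = -3*n^3 - 31*n^2 - 10*n
(2) = 14*n^2 - 56*n + 42
(3) = 16*w^2 - 22*w + 7
(4) = a^2 - 4*a + 3
(5) = -r^3 + 4*r^2 - 2*r*s^2 - 3*r + s*(-3*r^2 + 5*r)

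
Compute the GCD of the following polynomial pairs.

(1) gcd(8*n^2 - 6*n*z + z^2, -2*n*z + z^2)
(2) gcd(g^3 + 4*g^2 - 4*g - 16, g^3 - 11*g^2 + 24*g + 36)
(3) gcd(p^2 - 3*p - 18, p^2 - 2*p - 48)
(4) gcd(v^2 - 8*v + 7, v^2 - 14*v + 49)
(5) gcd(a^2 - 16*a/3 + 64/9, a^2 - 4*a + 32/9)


(1) = -2*n + z
(2) = gcd((g - 2)*(g + 2)*(g + 4), (g - 6)^2*(g + 1)) = 1
(3) = gcd((p - 6)*(p + 3), (p - 8)*(p + 6)) = 1
(4) = gcd((v - 7)*(v - 1), (v - 7)^2) = v - 7
(5) = a - 8/3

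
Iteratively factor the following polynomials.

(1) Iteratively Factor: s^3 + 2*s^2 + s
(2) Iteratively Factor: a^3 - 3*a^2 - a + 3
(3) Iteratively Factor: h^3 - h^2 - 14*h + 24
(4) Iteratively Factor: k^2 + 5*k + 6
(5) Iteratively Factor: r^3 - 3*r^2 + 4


(1) = (s + 1)*(s^2 + s) = (s + 1)^2*(s)
(2) = (a - 3)*(a^2 - 1) = (a - 3)*(a - 1)*(a + 1)
(3) = (h - 3)*(h^2 + 2*h - 8) = (h - 3)*(h + 4)*(h - 2)
(4) = (k + 2)*(k + 3)
(5) = (r - 2)*(r^2 - r - 2) = (r - 2)^2*(r + 1)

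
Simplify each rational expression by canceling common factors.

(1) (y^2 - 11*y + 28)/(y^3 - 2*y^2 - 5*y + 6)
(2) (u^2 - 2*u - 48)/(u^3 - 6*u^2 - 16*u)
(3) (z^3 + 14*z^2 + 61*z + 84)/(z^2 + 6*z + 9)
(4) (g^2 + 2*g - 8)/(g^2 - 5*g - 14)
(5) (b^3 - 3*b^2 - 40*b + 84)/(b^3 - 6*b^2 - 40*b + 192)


(1) = (y^2 - 11*y + 28)/(y^3 - 2*y^2 - 5*y + 6)
(2) = (u + 6)/(u^2 + 2*u)
(3) = (z^2 + 11*z + 28)/(z + 3)
(4) = (g^2 + 2*g - 8)/(g^2 - 5*g - 14)
(5) = (b^2 - 9*b + 14)/(b^2 - 12*b + 32)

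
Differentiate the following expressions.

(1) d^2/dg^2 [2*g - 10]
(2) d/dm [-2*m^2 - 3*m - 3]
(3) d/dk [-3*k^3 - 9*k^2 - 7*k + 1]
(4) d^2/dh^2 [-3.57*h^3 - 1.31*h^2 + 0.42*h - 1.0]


(1) = 0
(2) = -4*m - 3
(3) = -9*k^2 - 18*k - 7
(4) = -21.42*h - 2.62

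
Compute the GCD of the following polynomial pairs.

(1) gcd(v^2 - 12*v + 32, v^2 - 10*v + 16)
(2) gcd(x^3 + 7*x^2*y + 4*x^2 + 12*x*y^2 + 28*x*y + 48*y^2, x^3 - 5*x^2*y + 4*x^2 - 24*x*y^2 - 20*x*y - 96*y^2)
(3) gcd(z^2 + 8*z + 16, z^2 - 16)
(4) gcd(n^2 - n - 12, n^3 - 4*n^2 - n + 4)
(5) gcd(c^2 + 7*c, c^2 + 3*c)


(1) = v - 8
(2) = x^2 + 3*x*y + 4*x + 12*y
(3) = z + 4
(4) = n - 4
(5) = c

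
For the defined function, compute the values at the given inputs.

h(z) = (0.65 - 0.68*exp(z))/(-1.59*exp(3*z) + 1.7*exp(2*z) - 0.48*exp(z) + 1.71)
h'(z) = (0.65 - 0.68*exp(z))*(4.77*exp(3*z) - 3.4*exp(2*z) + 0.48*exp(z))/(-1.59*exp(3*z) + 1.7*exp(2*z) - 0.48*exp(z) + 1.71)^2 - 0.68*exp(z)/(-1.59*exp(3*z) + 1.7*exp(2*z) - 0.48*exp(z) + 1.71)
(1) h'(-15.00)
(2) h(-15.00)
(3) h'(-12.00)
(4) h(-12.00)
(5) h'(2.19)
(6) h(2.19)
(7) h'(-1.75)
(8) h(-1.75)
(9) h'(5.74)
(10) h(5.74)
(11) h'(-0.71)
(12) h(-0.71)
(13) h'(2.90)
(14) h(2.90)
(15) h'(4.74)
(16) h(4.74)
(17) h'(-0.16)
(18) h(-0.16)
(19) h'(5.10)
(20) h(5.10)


(1) = -0.00
(2) = 0.38
(3) = -0.00
(4) = 0.38
(5) = -0.01
(6) = 0.01
(7) = -0.07
(8) = 0.32
(9) = -0.00
(10) = 0.00
(11) = -0.20
(12) = 0.19
(13) = -0.00
(14) = 0.00
(15) = -0.00
(16) = 0.00
(17) = -0.35
(18) = 0.05
(19) = -0.00
(20) = 0.00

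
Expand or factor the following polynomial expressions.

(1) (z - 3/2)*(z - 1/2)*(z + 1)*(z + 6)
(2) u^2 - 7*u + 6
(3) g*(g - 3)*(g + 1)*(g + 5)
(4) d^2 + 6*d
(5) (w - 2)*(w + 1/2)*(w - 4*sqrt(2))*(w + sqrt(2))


(1) = z^4 + 5*z^3 - 29*z^2/4 - 27*z/4 + 9/2
(2) = (u - 6)*(u - 1)
(3) = g^4 + 3*g^3 - 13*g^2 - 15*g
(4) = d*(d + 6)
(5) = w^4 - 3*sqrt(2)*w^3 - 3*w^3/2 - 9*w^2 + 9*sqrt(2)*w^2/2 + 3*sqrt(2)*w + 12*w + 8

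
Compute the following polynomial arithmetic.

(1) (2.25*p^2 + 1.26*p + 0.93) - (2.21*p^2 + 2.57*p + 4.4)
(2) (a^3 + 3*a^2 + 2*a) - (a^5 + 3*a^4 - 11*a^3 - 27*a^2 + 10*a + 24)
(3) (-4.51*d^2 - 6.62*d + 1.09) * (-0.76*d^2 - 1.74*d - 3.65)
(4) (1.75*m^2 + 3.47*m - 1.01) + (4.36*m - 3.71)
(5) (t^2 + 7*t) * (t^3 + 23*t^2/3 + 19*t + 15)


(1) = 0.04*p^2 - 1.31*p - 3.47
(2) = -a^5 - 3*a^4 + 12*a^3 + 30*a^2 - 8*a - 24
(3) = 3.4276*d^4 + 12.8786*d^3 + 27.1519*d^2 + 22.2664*d - 3.9785
(4) = 1.75*m^2 + 7.83*m - 4.72
(5) = t^5 + 44*t^4/3 + 218*t^3/3 + 148*t^2 + 105*t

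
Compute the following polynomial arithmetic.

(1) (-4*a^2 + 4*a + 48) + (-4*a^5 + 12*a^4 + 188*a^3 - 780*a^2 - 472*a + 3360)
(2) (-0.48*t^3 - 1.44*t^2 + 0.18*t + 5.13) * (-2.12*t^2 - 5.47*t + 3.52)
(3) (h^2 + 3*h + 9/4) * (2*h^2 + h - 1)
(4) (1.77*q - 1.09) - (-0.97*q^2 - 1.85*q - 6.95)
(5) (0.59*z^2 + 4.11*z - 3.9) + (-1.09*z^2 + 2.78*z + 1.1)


(1) = -4*a^5 + 12*a^4 + 188*a^3 - 784*a^2 - 468*a + 3408
(2) = 1.0176*t^5 + 5.6784*t^4 + 5.8056*t^3 - 16.929*t^2 - 27.4275*t + 18.0576
(3) = 2*h^4 + 7*h^3 + 13*h^2/2 - 3*h/4 - 9/4
(4) = 0.97*q^2 + 3.62*q + 5.86
(5) = -0.5*z^2 + 6.89*z - 2.8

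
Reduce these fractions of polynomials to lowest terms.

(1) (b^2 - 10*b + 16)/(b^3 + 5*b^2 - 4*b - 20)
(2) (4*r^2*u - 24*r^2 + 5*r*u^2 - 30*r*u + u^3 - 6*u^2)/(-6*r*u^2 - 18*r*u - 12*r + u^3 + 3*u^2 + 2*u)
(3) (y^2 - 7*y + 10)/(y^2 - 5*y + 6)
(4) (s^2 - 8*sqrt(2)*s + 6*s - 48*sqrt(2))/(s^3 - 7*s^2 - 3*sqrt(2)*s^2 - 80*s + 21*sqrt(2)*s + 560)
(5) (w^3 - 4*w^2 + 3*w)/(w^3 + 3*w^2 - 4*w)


(1) = (b - 8)/(b^2 + 7*b + 10)
(2) = (-4*r^2*u + 24*r^2 - 5*r*u^2 + 30*r*u - u^3 + 6*u^2)/(6*r*u^2 + 18*r*u + 12*r - u^3 - 3*u^2 - 2*u)
(3) = (y - 5)/(y - 3)
(4) = (s + 6)/(s^2 + s*(-7 + 5*sqrt(2)) - 35*sqrt(2))
(5) = (w - 3)/(w + 4)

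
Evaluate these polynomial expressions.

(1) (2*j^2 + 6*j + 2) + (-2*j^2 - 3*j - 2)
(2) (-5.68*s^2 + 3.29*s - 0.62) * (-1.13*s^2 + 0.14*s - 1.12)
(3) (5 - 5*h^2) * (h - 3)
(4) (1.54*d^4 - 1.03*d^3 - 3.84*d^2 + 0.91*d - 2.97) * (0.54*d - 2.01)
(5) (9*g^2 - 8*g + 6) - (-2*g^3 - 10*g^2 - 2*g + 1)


(1) = 3*j
(2) = 6.4184*s^4 - 4.5129*s^3 + 7.5228*s^2 - 3.7716*s + 0.6944
(3) = -5*h^3 + 15*h^2 + 5*h - 15
(4) = 0.8316*d^5 - 3.6516*d^4 - 0.0033*d^3 + 8.2098*d^2 - 3.4329*d + 5.9697
(5) = 2*g^3 + 19*g^2 - 6*g + 5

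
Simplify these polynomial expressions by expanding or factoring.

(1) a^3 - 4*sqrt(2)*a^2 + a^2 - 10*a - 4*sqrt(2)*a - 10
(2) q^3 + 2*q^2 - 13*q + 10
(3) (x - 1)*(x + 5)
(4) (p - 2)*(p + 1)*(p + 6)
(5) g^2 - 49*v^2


(1) = (a + 1)*(a - 5*sqrt(2))*(a + sqrt(2))
(2) = (q - 2)*(q - 1)*(q + 5)
(3) = x^2 + 4*x - 5
(4) = p^3 + 5*p^2 - 8*p - 12
(5) = (g - 7*v)*(g + 7*v)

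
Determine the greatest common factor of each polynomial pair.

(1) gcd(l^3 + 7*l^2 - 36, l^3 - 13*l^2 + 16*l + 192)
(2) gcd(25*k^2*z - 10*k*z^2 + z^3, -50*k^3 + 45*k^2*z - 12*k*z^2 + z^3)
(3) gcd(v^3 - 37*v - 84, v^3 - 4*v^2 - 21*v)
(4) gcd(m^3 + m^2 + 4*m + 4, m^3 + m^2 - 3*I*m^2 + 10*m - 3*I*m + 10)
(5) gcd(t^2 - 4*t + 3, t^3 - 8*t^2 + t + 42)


(1) = l + 3
(2) = gcd(z*(-5*k + z)^2, (-5*k + z)^2*(-2*k + z)) = 25*k^2 - 10*k*z + z^2
(3) = v^2 - 4*v - 21
(4) = gcd((m + 1)*(m - 2*I)*(m + 2*I), (m + 1)*(m - 5*I)*(m + 2*I)) = m^2 + m*(1 + 2*I) + 2*I
(5) = t - 3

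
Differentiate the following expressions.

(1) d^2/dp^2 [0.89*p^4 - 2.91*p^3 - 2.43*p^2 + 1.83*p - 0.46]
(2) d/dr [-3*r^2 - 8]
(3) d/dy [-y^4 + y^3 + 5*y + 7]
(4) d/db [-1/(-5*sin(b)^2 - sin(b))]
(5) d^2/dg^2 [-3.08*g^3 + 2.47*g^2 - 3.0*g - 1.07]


(1) = 10.68*p^2 - 17.46*p - 4.86
(2) = -6*r
(3) = -4*y^3 + 3*y^2 + 5
(4) = -(10/tan(b) + cos(b)/sin(b)^2)/(5*sin(b) + 1)^2
(5) = 4.94 - 18.48*g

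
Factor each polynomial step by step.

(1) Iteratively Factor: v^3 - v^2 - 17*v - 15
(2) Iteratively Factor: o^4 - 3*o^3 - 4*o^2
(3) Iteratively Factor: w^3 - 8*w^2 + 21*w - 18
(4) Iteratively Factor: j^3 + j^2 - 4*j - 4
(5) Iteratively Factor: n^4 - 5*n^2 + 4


(1) = (v - 5)*(v^2 + 4*v + 3) = (v - 5)*(v + 3)*(v + 1)
(2) = (o)*(o^3 - 3*o^2 - 4*o) = o*(o - 4)*(o^2 + o) = o*(o - 4)*(o + 1)*(o)
(3) = (w - 3)*(w^2 - 5*w + 6) = (w - 3)*(w - 2)*(w - 3)
(4) = (j + 2)*(j^2 - j - 2) = (j - 2)*(j + 2)*(j + 1)
(5) = (n + 2)*(n^3 - 2*n^2 - n + 2) = (n - 1)*(n + 2)*(n^2 - n - 2) = (n - 2)*(n - 1)*(n + 2)*(n + 1)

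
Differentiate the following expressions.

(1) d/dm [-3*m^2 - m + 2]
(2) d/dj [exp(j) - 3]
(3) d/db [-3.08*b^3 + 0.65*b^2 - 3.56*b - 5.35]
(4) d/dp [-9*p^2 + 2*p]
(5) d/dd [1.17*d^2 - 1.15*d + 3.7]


(1) = -6*m - 1
(2) = exp(j)
(3) = -9.24*b^2 + 1.3*b - 3.56
(4) = 2 - 18*p
(5) = 2.34*d - 1.15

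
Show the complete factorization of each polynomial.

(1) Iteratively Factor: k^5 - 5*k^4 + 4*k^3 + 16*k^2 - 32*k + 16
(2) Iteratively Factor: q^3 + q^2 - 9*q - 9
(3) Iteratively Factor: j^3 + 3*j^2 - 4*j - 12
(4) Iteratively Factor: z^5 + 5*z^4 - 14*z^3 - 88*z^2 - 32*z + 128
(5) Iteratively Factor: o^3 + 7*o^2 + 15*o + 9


(1) = (k - 2)*(k^4 - 3*k^3 - 2*k^2 + 12*k - 8) = (k - 2)^2*(k^3 - k^2 - 4*k + 4) = (k - 2)^3*(k^2 + k - 2) = (k - 2)^3*(k + 2)*(k - 1)
(2) = (q - 3)*(q^2 + 4*q + 3) = (q - 3)*(q + 3)*(q + 1)
(3) = (j + 3)*(j^2 - 4) = (j + 2)*(j + 3)*(j - 2)
(4) = (z + 4)*(z^4 + z^3 - 18*z^2 - 16*z + 32) = (z + 4)^2*(z^3 - 3*z^2 - 6*z + 8) = (z - 4)*(z + 4)^2*(z^2 + z - 2) = (z - 4)*(z + 2)*(z + 4)^2*(z - 1)
(5) = (o + 1)*(o^2 + 6*o + 9) = (o + 1)*(o + 3)*(o + 3)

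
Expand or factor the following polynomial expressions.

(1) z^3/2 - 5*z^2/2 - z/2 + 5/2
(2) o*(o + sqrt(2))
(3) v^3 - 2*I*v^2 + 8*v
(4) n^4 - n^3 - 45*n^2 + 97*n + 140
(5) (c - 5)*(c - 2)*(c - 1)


(1) = (z/2 + 1/2)*(z - 5)*(z - 1)
(2) = o^2 + sqrt(2)*o
(3) = v*(v - 4*I)*(v + 2*I)
(4) = (n - 5)*(n - 4)*(n + 1)*(n + 7)
(5) = c^3 - 8*c^2 + 17*c - 10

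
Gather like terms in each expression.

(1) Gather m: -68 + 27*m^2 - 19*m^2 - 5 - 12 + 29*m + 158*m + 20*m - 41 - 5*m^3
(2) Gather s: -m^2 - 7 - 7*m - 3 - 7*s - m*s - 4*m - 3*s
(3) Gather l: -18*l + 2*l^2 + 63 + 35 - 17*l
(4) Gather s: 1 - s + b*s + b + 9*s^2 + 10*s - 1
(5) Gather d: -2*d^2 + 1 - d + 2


(1) = -5*m^3 + 8*m^2 + 207*m - 126
(2) = -m^2 - 11*m + s*(-m - 10) - 10
(3) = 2*l^2 - 35*l + 98
(4) = b + 9*s^2 + s*(b + 9)
(5) = -2*d^2 - d + 3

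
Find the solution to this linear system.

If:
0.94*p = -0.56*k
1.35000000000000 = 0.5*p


Then:
k = -4.53
p = 2.70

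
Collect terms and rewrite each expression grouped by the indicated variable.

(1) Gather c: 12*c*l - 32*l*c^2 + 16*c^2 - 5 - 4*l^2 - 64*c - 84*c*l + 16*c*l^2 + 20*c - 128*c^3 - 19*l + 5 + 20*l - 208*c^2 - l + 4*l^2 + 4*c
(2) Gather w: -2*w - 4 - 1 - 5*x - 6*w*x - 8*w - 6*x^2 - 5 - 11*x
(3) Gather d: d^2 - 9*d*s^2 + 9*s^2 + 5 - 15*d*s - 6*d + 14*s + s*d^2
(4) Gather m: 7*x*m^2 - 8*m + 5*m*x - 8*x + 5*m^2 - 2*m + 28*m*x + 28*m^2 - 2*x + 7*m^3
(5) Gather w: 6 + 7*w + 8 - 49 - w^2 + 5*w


(1) = -128*c^3 + c^2*(-32*l - 192) + c*(16*l^2 - 72*l - 40)
(2) = w*(-6*x - 10) - 6*x^2 - 16*x - 10
(3) = d^2*(s + 1) + d*(-9*s^2 - 15*s - 6) + 9*s^2 + 14*s + 5
(4) = 7*m^3 + m^2*(7*x + 33) + m*(33*x - 10) - 10*x
(5) = -w^2 + 12*w - 35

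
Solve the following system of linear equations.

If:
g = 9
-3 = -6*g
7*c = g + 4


Then:
No Solution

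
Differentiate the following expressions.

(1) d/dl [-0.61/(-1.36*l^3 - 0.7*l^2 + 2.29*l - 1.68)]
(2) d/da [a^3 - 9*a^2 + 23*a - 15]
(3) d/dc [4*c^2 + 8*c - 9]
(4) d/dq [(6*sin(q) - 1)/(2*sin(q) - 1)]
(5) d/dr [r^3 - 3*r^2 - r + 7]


(1) = (-2.4888*l^2 - 0.854*l + 1.3969)/(1.36*l^3 + 0.7*l^2 - 2.29*l + 1.68)^2
(2) = 3*a^2 - 18*a + 23
(3) = 8*c + 8
(4) = -4*cos(q)/(2*sin(q) - 1)^2
(5) = 3*r^2 - 6*r - 1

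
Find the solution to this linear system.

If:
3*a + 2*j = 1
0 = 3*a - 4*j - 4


Then:
a = 2/3
j = -1/2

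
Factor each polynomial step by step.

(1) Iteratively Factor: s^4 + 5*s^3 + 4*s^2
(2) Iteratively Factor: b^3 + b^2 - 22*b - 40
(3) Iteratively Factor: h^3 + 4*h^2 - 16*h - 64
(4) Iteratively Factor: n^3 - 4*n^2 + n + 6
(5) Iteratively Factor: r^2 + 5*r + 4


(1) = (s + 4)*(s^3 + s^2) = (s + 1)*(s + 4)*(s^2) = s*(s + 1)*(s + 4)*(s)
(2) = (b + 2)*(b^2 - b - 20) = (b + 2)*(b + 4)*(b - 5)
(3) = (h + 4)*(h^2 - 16) = (h + 4)^2*(h - 4)
(4) = (n - 2)*(n^2 - 2*n - 3) = (n - 3)*(n - 2)*(n + 1)
(5) = (r + 4)*(r + 1)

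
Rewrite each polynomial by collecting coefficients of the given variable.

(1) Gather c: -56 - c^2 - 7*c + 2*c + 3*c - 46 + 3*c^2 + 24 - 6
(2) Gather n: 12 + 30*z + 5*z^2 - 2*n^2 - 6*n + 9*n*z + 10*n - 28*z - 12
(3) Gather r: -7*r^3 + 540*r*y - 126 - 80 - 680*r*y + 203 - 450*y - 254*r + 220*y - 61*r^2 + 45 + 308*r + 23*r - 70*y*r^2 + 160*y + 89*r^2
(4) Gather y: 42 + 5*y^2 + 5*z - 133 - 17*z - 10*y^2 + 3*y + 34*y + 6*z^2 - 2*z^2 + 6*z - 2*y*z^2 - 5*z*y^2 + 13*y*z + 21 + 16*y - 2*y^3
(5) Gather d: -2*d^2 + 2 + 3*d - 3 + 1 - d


(1) = 2*c^2 - 2*c - 84
(2) = -2*n^2 + n*(9*z + 4) + 5*z^2 + 2*z
(3) = -7*r^3 + r^2*(28 - 70*y) + r*(77 - 140*y) - 70*y + 42
(4) = -2*y^3 + y^2*(-5*z - 5) + y*(-2*z^2 + 13*z + 53) + 4*z^2 - 6*z - 70
(5) = -2*d^2 + 2*d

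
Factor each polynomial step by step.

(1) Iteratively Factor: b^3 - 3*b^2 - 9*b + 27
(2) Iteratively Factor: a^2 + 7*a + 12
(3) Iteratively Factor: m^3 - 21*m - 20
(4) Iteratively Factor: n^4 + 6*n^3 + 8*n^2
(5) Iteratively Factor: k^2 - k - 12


(1) = (b + 3)*(b^2 - 6*b + 9) = (b - 3)*(b + 3)*(b - 3)
(2) = (a + 4)*(a + 3)
(3) = (m + 1)*(m^2 - m - 20) = (m - 5)*(m + 1)*(m + 4)
(4) = (n)*(n^3 + 6*n^2 + 8*n) = n*(n + 4)*(n^2 + 2*n) = n^2*(n + 4)*(n + 2)
(5) = (k - 4)*(k + 3)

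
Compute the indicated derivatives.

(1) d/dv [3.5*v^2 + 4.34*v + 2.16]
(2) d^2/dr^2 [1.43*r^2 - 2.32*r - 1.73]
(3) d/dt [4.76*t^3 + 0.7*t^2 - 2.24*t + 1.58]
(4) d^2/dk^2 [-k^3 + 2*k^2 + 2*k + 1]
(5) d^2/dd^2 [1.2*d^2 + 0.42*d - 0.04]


(1) = 7.0*v + 4.34
(2) = 2.86000000000000
(3) = 14.28*t^2 + 1.4*t - 2.24
(4) = 4 - 6*k
(5) = 2.40000000000000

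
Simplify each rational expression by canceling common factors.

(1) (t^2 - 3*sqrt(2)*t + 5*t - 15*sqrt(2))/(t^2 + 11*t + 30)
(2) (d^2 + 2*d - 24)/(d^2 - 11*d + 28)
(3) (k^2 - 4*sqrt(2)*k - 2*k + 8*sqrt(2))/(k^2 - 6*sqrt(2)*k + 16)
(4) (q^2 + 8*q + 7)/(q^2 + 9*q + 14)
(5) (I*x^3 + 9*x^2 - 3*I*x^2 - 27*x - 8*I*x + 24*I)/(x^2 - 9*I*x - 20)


(1) = (t - 3*sqrt(2))/(t + 6)
(2) = (d + 6)/(d - 7)
(3) = (k - 2)/(k - 2*sqrt(2))
(4) = (q + 1)/(q + 2)
(5) = (I*x^3 + x^2*(9 - 3*I) + x*(-27 - 8*I) + 24*I)/(x^2 - 9*I*x - 20)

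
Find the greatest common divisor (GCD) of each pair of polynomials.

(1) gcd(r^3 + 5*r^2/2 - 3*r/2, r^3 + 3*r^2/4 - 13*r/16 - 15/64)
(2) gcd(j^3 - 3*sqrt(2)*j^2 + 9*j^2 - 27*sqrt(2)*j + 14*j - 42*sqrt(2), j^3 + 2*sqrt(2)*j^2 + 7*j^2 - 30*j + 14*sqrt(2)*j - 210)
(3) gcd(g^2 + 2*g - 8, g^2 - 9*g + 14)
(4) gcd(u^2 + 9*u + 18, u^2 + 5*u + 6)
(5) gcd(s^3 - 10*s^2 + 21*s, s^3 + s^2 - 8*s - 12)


(1) = gcd(r*(r - 1/2)*(r + 3), (r - 3/4)*(r + 1/4)*(r + 5/4)) = 1
(2) = j^2 + j*(7 - 3*sqrt(2)) - 21*sqrt(2)
(3) = gcd((g - 2)*(g + 4), (g - 7)*(g - 2)) = g - 2
(4) = u + 3
(5) = gcd(s*(s - 7)*(s - 3), (s - 3)*(s + 2)^2) = s - 3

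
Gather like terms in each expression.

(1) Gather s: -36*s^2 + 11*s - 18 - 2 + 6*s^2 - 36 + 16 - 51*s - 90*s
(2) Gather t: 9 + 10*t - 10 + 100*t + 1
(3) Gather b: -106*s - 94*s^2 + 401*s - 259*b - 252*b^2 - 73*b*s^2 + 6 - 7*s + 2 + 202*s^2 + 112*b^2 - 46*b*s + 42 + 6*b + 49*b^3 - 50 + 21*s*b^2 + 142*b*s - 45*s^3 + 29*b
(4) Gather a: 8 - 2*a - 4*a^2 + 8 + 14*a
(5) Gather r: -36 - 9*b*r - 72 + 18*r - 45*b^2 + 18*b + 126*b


(1) = -30*s^2 - 130*s - 40
(2) = 110*t
(3) = 49*b^3 + b^2*(21*s - 140) + b*(-73*s^2 + 96*s - 224) - 45*s^3 + 108*s^2 + 288*s
(4) = -4*a^2 + 12*a + 16
(5) = -45*b^2 + 144*b + r*(18 - 9*b) - 108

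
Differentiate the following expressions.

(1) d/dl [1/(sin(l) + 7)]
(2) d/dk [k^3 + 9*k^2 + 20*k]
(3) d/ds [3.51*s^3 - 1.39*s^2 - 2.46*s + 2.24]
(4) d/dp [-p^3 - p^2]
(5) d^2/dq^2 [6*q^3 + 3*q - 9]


(1) = -cos(l)/(sin(l) + 7)^2
(2) = 3*k^2 + 18*k + 20
(3) = 10.53*s^2 - 2.78*s - 2.46
(4) = p*(-3*p - 2)
(5) = 36*q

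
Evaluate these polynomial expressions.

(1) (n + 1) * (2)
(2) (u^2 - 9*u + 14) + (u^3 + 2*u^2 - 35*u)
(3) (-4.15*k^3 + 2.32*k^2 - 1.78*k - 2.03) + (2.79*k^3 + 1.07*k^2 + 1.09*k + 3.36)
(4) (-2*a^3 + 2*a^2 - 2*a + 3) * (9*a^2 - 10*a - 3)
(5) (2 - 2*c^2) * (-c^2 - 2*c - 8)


(1) = 2*n + 2
(2) = u^3 + 3*u^2 - 44*u + 14
(3) = -1.36*k^3 + 3.39*k^2 - 0.69*k + 1.33
(4) = -18*a^5 + 38*a^4 - 32*a^3 + 41*a^2 - 24*a - 9
(5) = 2*c^4 + 4*c^3 + 14*c^2 - 4*c - 16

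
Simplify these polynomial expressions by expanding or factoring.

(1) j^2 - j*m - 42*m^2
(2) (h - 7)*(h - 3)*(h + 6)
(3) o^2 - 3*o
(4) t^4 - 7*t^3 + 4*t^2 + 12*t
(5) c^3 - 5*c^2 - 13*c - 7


(1) = (j - 7*m)*(j + 6*m)
(2) = h^3 - 4*h^2 - 39*h + 126
(3) = o*(o - 3)
(4) = t*(t - 6)*(t - 2)*(t + 1)
(5) = (c - 7)*(c + 1)^2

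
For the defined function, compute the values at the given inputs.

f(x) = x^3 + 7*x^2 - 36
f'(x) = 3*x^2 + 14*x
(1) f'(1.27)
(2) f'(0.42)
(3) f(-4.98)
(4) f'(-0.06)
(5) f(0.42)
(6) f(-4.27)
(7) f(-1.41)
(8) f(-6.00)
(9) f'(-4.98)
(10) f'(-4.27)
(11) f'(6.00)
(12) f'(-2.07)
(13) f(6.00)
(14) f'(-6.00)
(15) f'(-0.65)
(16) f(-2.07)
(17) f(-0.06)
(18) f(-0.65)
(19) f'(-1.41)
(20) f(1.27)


(1) = 22.62
(2) = 6.41
(3) = 14.10
(4) = -0.83
(5) = -34.69
(6) = 13.78
(7) = -24.89
(8) = 0.00
(9) = 4.68
(10) = -5.08
(11) = 192.00
(12) = -16.13
(13) = 432.00
(14) = 24.00
(15) = -7.83
(16) = -14.88
(17) = -35.98
(18) = -33.32
(19) = -13.78
(20) = -22.66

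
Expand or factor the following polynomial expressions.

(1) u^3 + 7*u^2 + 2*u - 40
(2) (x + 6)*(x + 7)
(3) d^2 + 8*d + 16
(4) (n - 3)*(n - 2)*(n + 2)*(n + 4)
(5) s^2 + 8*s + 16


(1) = (u - 2)*(u + 4)*(u + 5)
(2) = x^2 + 13*x + 42
(3) = (d + 4)^2
(4) = n^4 + n^3 - 16*n^2 - 4*n + 48
(5) = (s + 4)^2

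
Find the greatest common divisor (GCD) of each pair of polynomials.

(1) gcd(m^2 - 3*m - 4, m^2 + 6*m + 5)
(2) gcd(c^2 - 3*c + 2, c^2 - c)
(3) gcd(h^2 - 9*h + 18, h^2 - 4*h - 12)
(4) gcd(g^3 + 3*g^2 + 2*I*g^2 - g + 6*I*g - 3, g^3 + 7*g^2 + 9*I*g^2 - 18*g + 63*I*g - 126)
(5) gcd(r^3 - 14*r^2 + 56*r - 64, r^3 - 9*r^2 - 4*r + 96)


(1) = m + 1
(2) = gcd((c - 2)*(c - 1), c*(c - 1)) = c - 1
(3) = h - 6
(4) = 1
(5) = r^2 - 12*r + 32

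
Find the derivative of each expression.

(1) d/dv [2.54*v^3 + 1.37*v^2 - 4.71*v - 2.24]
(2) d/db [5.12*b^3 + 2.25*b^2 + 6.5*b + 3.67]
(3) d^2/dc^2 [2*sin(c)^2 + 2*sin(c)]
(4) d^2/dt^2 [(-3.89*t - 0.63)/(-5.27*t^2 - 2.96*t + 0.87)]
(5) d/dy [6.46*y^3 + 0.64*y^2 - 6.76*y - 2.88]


(1) = 7.62*v^2 + 2.74*v - 4.71
(2) = 15.36*b^2 + 4.5*b + 6.5
(3) = -2*sin(c) + 4*cos(2*c)
(4) = ((3.89*t + 0.63)*(10.54*t + 2.96)*(21.08*t + 5.92) - (123.0018*t + 29.669)*(5.27*t^2 + 2.96*t - 0.87))/(5.27*t^2 + 2.96*t - 0.87)^3
(5) = 19.38*y^2 + 1.28*y - 6.76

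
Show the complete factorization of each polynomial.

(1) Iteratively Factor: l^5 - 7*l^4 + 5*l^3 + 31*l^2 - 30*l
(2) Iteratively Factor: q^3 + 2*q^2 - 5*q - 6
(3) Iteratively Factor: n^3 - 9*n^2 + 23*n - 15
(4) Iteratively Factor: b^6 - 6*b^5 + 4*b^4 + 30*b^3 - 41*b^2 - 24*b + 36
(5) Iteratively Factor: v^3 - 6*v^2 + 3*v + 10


(1) = (l)*(l^4 - 7*l^3 + 5*l^2 + 31*l - 30) = l*(l - 5)*(l^3 - 2*l^2 - 5*l + 6) = l*(l - 5)*(l + 2)*(l^2 - 4*l + 3) = l*(l - 5)*(l - 3)*(l + 2)*(l - 1)
(2) = (q + 3)*(q^2 - q - 2) = (q + 1)*(q + 3)*(q - 2)
(3) = (n - 3)*(n^2 - 6*n + 5) = (n - 3)*(n - 1)*(n - 5)
(4) = (b - 3)*(b^5 - 3*b^4 - 5*b^3 + 15*b^2 + 4*b - 12) = (b - 3)*(b + 2)*(b^4 - 5*b^3 + 5*b^2 + 5*b - 6) = (b - 3)*(b - 2)*(b + 2)*(b^3 - 3*b^2 - b + 3) = (b - 3)*(b - 2)*(b - 1)*(b + 2)*(b^2 - 2*b - 3) = (b - 3)*(b - 2)*(b - 1)*(b + 1)*(b + 2)*(b - 3)
(5) = (v + 1)*(v^2 - 7*v + 10) = (v - 2)*(v + 1)*(v - 5)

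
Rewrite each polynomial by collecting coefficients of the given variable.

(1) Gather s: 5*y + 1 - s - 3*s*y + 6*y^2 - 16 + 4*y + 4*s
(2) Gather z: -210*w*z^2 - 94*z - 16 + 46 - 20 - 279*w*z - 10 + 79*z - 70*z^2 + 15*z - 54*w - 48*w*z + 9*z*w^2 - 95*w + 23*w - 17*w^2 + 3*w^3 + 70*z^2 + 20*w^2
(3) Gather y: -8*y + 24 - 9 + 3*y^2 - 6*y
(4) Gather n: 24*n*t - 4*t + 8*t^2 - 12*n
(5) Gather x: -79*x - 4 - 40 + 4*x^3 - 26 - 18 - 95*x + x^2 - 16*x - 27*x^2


(1) = s*(3 - 3*y) + 6*y^2 + 9*y - 15
(2) = 3*w^3 + 3*w^2 - 210*w*z^2 - 126*w + z*(9*w^2 - 327*w)
(3) = 3*y^2 - 14*y + 15
(4) = n*(24*t - 12) + 8*t^2 - 4*t
(5) = 4*x^3 - 26*x^2 - 190*x - 88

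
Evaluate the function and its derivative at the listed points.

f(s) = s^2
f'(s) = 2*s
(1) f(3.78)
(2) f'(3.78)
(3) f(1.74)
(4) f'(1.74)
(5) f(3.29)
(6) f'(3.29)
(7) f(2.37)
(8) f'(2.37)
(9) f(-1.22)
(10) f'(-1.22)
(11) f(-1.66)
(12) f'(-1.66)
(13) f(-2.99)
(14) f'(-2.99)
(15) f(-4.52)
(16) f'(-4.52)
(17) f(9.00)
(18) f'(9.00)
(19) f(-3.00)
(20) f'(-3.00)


(1) = 14.29
(2) = 7.56
(3) = 3.03
(4) = 3.48
(5) = 10.82
(6) = 6.58
(7) = 5.62
(8) = 4.74
(9) = 1.49
(10) = -2.44
(11) = 2.76
(12) = -3.32
(13) = 8.94
(14) = -5.98
(15) = 20.43
(16) = -9.04
(17) = 81.00
(18) = 18.00
(19) = 9.00
(20) = -6.00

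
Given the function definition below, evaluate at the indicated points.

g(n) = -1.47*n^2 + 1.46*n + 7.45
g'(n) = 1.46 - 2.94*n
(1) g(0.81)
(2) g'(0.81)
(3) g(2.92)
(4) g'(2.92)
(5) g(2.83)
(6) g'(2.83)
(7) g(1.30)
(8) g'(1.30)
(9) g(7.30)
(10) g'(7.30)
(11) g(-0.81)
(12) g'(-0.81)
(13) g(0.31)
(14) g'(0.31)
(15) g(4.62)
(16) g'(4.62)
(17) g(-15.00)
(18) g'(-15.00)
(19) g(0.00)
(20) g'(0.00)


(1) = 7.67
(2) = -0.92
(3) = -0.82
(4) = -7.12
(5) = -0.19
(6) = -6.86
(7) = 6.86
(8) = -2.36
(9) = -60.23
(10) = -20.00
(11) = 5.30
(12) = 3.84
(13) = 7.76
(14) = 0.55
(15) = -17.18
(16) = -12.12
(17) = -345.20
(18) = 45.56
(19) = 7.45
(20) = 1.46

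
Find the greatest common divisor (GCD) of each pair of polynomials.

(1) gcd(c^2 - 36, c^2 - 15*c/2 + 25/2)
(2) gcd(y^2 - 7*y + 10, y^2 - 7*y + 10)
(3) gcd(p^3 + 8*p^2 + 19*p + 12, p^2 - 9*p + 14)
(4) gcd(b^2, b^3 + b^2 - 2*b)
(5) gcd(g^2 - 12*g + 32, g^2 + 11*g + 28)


(1) = gcd((c - 6)*(c + 6), (c - 5)*(c - 5/2)) = 1
(2) = gcd((y - 5)*(y - 2), (y - 5)*(y - 2)) = y^2 - 7*y + 10
(3) = gcd((p + 1)*(p + 3)*(p + 4), (p - 7)*(p - 2)) = 1
(4) = gcd(b^2, b*(b - 1)*(b + 2)) = b
(5) = 1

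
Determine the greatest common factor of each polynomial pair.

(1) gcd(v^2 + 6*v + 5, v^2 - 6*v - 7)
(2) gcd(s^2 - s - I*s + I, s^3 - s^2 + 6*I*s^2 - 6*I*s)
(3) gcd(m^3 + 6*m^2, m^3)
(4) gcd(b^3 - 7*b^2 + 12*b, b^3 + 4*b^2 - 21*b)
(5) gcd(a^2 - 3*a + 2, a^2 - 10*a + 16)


(1) = v + 1
(2) = gcd((s - 1)*(s - I), s*(s - 1)*(s + 6*I)) = s - 1
(3) = m^2
(4) = gcd(b*(b - 4)*(b - 3), b*(b - 3)*(b + 7)) = b^2 - 3*b
(5) = gcd((a - 2)*(a - 1), (a - 8)*(a - 2)) = a - 2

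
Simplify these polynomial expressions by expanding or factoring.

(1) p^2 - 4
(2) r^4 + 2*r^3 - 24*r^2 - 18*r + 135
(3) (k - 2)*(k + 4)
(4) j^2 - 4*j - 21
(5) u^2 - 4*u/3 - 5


(1) = (p - 2)*(p + 2)
(2) = (r - 3)^2*(r + 3)*(r + 5)
(3) = k^2 + 2*k - 8
(4) = (j - 7)*(j + 3)
(5) = (u - 3)*(u + 5/3)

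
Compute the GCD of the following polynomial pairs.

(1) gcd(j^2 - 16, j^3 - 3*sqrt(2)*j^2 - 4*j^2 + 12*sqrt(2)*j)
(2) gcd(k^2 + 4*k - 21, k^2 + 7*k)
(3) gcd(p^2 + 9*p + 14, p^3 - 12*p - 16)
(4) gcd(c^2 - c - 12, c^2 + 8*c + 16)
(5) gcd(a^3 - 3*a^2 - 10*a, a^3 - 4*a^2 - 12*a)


(1) = gcd((j - 4)*(j + 4), j*(j - 4)*(j - 3*sqrt(2))) = j - 4
(2) = k + 7
(3) = gcd((p + 2)*(p + 7), (p - 4)*(p + 2)^2) = p + 2
(4) = gcd((c - 4)*(c + 3), (c + 4)^2) = 1
(5) = gcd(a*(a - 5)*(a + 2), a*(a - 6)*(a + 2)) = a^2 + 2*a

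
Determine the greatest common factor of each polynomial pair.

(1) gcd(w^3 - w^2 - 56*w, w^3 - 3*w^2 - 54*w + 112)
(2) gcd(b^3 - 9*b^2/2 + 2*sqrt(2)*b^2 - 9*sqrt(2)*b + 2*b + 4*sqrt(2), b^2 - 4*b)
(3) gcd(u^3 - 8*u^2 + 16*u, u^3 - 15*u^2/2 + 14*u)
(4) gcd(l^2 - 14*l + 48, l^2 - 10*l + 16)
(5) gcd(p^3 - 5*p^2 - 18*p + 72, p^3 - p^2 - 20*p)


(1) = gcd(w*(w - 8)*(w + 7), (w - 8)*(w - 2)*(w + 7)) = w^2 - w - 56
(2) = b - 4
(3) = gcd(u*(u - 4)^2, u*(u - 4)*(u - 7/2)) = u^2 - 4*u
(4) = l - 8
(5) = gcd((p - 6)*(p - 3)*(p + 4), p*(p - 5)*(p + 4)) = p + 4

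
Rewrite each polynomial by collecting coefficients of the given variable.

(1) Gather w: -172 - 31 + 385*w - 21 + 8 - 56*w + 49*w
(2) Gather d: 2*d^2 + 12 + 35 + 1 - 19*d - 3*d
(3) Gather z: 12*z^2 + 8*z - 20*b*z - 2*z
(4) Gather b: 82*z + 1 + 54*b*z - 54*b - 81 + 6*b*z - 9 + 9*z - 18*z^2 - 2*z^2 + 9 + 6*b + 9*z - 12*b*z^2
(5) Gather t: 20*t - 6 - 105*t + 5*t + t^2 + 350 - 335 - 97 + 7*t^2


(1) = 378*w - 216
(2) = 2*d^2 - 22*d + 48
(3) = 12*z^2 + z*(6 - 20*b)
(4) = b*(-12*z^2 + 60*z - 48) - 20*z^2 + 100*z - 80
(5) = 8*t^2 - 80*t - 88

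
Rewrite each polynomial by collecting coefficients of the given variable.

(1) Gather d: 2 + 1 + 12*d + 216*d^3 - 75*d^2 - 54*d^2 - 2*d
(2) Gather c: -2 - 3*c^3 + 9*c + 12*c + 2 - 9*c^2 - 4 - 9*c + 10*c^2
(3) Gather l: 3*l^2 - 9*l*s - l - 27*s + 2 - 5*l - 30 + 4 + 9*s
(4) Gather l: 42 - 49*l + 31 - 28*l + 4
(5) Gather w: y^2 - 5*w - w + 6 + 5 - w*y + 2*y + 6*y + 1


(1) = 216*d^3 - 129*d^2 + 10*d + 3
(2) = -3*c^3 + c^2 + 12*c - 4
(3) = 3*l^2 + l*(-9*s - 6) - 18*s - 24
(4) = 77 - 77*l
(5) = w*(-y - 6) + y^2 + 8*y + 12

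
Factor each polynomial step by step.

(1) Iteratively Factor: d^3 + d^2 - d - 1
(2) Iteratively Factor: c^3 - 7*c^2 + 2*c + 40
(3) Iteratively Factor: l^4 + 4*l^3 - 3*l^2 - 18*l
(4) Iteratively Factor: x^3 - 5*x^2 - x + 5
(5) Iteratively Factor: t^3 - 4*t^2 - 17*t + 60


(1) = (d + 1)*(d^2 - 1) = (d - 1)*(d + 1)*(d + 1)
(2) = (c + 2)*(c^2 - 9*c + 20) = (c - 5)*(c + 2)*(c - 4)
(3) = (l)*(l^3 + 4*l^2 - 3*l - 18) = l*(l + 3)*(l^2 + l - 6) = l*(l + 3)^2*(l - 2)
(4) = (x - 1)*(x^2 - 4*x - 5) = (x - 5)*(x - 1)*(x + 1)
(5) = (t - 5)*(t^2 + t - 12) = (t - 5)*(t - 3)*(t + 4)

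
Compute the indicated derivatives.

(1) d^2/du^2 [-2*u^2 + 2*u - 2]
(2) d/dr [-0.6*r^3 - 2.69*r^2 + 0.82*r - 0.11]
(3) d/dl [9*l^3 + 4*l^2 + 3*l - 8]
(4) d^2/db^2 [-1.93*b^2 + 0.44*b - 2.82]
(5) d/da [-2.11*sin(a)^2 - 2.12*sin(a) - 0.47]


(1) = -4
(2) = -1.8*r^2 - 5.38*r + 0.82
(3) = 27*l^2 + 8*l + 3
(4) = -3.86000000000000
(5) = -(4.22*sin(a) + 2.12)*cos(a)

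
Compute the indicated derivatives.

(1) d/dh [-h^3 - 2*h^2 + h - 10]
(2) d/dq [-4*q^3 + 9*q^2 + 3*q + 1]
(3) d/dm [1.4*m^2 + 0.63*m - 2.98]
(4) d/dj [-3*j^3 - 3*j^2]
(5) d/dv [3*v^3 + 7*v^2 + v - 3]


(1) = -3*h^2 - 4*h + 1
(2) = -12*q^2 + 18*q + 3
(3) = 2.8*m + 0.63
(4) = 3*j*(-3*j - 2)
(5) = 9*v^2 + 14*v + 1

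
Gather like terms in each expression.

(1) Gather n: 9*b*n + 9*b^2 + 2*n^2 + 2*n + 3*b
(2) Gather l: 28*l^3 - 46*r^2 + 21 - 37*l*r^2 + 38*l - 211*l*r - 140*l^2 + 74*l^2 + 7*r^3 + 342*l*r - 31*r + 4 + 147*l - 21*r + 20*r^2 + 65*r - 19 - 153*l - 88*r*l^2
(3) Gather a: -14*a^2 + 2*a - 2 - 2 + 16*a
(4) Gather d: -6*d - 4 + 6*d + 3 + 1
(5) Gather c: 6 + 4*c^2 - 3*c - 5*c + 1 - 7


(1) = 9*b^2 + 3*b + 2*n^2 + n*(9*b + 2)
(2) = 28*l^3 + l^2*(-88*r - 66) + l*(-37*r^2 + 131*r + 32) + 7*r^3 - 26*r^2 + 13*r + 6
(3) = -14*a^2 + 18*a - 4
(4) = 0
(5) = 4*c^2 - 8*c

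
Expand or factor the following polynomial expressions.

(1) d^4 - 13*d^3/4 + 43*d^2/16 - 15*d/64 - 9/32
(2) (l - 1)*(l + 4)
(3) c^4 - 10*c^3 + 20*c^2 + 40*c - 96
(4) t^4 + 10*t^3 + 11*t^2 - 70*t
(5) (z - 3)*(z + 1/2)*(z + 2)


(1) = (d - 2)*(d - 3/4)^2*(d + 1/4)
(2) = l^2 + 3*l - 4
(3) = (c - 6)*(c - 4)*(c - 2)*(c + 2)
(4) = t*(t - 2)*(t + 5)*(t + 7)
(5) = z^3 - z^2/2 - 13*z/2 - 3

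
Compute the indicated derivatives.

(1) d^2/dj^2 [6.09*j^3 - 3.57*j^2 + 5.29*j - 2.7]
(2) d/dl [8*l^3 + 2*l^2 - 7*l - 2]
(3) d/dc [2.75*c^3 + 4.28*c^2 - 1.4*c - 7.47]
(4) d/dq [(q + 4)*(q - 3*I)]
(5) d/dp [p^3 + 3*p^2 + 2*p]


(1) = 36.54*j - 7.14
(2) = 24*l^2 + 4*l - 7
(3) = 8.25*c^2 + 8.56*c - 1.4
(4) = 2*q + 4 - 3*I
(5) = 3*p^2 + 6*p + 2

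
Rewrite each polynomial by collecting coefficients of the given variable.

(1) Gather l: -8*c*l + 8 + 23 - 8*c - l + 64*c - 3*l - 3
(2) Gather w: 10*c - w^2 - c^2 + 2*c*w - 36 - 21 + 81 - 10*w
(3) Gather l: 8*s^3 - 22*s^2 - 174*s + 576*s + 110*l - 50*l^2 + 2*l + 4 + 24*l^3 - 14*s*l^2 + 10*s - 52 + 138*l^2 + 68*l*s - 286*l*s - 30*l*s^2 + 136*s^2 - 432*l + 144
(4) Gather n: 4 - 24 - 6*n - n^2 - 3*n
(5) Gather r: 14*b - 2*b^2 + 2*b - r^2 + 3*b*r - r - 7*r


(1) = 56*c + l*(-8*c - 4) + 28
(2) = -c^2 + 10*c - w^2 + w*(2*c - 10) + 24
(3) = 24*l^3 + l^2*(88 - 14*s) + l*(-30*s^2 - 218*s - 320) + 8*s^3 + 114*s^2 + 412*s + 96
(4) = -n^2 - 9*n - 20
(5) = -2*b^2 + 16*b - r^2 + r*(3*b - 8)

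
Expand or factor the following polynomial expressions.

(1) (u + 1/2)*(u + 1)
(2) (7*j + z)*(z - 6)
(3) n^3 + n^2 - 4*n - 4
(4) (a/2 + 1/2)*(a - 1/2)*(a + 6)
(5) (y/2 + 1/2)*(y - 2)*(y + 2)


(1) = u^2 + 3*u/2 + 1/2
(2) = 7*j*z - 42*j + z^2 - 6*z
(3) = (n - 2)*(n + 1)*(n + 2)
(4) = a^3/2 + 13*a^2/4 + 5*a/4 - 3/2
(5) = y^3/2 + y^2/2 - 2*y - 2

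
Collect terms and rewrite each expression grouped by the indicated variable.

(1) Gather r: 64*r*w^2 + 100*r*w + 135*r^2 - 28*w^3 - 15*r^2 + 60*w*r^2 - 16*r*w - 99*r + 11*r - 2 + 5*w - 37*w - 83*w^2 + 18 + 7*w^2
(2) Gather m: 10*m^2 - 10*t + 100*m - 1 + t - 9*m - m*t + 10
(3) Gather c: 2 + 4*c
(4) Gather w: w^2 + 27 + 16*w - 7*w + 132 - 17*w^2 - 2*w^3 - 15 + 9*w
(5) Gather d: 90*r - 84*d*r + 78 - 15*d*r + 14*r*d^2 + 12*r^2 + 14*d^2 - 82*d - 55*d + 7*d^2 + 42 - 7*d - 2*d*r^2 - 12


(1) = r^2*(60*w + 120) + r*(64*w^2 + 84*w - 88) - 28*w^3 - 76*w^2 - 32*w + 16
(2) = 10*m^2 + m*(91 - t) - 9*t + 9
(3) = 4*c + 2
(4) = -2*w^3 - 16*w^2 + 18*w + 144
(5) = d^2*(14*r + 21) + d*(-2*r^2 - 99*r - 144) + 12*r^2 + 90*r + 108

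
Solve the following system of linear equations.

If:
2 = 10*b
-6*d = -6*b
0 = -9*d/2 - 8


Then:
No Solution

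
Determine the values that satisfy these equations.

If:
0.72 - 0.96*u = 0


Then:
u = 0.75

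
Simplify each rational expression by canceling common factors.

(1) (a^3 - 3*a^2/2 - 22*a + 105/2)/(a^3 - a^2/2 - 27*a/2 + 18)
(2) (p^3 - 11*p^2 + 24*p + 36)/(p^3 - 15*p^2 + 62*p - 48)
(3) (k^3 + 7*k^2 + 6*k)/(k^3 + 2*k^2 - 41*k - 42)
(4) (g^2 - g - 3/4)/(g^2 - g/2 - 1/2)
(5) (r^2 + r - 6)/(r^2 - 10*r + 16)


(1) = (2*a^2 + 3*a - 35)/(2*a^2 + 5*a - 12)
(2) = (p^2 - 5*p - 6)/(p^2 - 9*p + 8)
(3) = (k^2 + 6*k)/(k^2 + k - 42)
(4) = (2*g - 3)/(2*g - 2)
(5) = (r + 3)/(r - 8)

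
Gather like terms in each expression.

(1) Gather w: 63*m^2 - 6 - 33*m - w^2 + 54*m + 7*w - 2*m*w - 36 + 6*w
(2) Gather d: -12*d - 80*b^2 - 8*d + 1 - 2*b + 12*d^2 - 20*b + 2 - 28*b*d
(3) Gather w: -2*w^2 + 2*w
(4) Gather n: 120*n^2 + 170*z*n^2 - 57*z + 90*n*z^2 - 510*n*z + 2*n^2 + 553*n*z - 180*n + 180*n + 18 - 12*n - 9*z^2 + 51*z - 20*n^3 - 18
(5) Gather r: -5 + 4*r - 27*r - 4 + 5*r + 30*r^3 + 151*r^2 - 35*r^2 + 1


(1) = 63*m^2 + 21*m - w^2 + w*(13 - 2*m) - 42
(2) = -80*b^2 - 22*b + 12*d^2 + d*(-28*b - 20) + 3
(3) = -2*w^2 + 2*w
(4) = -20*n^3 + n^2*(170*z + 122) + n*(90*z^2 + 43*z - 12) - 9*z^2 - 6*z
(5) = 30*r^3 + 116*r^2 - 18*r - 8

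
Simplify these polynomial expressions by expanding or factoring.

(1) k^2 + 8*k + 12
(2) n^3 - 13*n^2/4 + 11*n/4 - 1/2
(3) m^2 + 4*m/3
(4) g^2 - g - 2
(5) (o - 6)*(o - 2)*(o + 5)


(1) = (k + 2)*(k + 6)
(2) = (n - 2)*(n - 1)*(n - 1/4)
(3) = m*(m + 4/3)
(4) = (g - 2)*(g + 1)
(5) = o^3 - 3*o^2 - 28*o + 60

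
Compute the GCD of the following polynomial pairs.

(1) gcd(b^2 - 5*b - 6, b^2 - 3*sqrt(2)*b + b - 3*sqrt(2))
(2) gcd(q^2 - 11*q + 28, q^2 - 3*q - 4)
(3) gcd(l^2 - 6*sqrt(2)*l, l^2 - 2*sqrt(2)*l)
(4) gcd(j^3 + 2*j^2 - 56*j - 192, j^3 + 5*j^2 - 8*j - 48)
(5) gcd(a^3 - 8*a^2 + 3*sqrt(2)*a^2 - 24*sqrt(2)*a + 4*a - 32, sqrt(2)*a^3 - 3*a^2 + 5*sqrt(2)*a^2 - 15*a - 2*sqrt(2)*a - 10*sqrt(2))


(1) = gcd((b - 6)*(b + 1), (b + 1)*(b - 3*sqrt(2))) = b + 1
(2) = q - 4
(3) = gcd(l*(l - 6*sqrt(2)), l*(l - 2*sqrt(2))) = l
(4) = gcd((j - 8)*(j + 4)*(j + 6), (j - 3)*(j + 4)^2) = j + 4
(5) = gcd((a - 8)*(a + sqrt(2))*(a + 2*sqrt(2)), (a + 5)*(a - 2*sqrt(2))*(sqrt(2)*a + 1)) = 1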